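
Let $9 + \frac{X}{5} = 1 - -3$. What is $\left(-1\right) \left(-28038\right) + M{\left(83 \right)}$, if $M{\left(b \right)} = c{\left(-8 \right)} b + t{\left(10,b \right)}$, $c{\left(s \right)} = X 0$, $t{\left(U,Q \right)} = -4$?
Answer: $28034$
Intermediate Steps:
$X = -25$ ($X = -45 + 5 \left(1 - -3\right) = -45 + 5 \left(1 + 3\right) = -45 + 5 \cdot 4 = -45 + 20 = -25$)
$c{\left(s \right)} = 0$ ($c{\left(s \right)} = \left(-25\right) 0 = 0$)
$M{\left(b \right)} = -4$ ($M{\left(b \right)} = 0 b - 4 = 0 - 4 = -4$)
$\left(-1\right) \left(-28038\right) + M{\left(83 \right)} = \left(-1\right) \left(-28038\right) - 4 = 28038 - 4 = 28034$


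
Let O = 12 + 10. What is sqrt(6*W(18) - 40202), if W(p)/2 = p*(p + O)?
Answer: I*sqrt(31562) ≈ 177.66*I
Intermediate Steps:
O = 22
W(p) = 2*p*(22 + p) (W(p) = 2*(p*(p + 22)) = 2*(p*(22 + p)) = 2*p*(22 + p))
sqrt(6*W(18) - 40202) = sqrt(6*(2*18*(22 + 18)) - 40202) = sqrt(6*(2*18*40) - 40202) = sqrt(6*1440 - 40202) = sqrt(8640 - 40202) = sqrt(-31562) = I*sqrt(31562)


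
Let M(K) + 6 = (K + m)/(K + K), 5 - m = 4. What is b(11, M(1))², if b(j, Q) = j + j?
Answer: 484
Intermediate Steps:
m = 1 (m = 5 - 1*4 = 5 - 4 = 1)
M(K) = -6 + (1 + K)/(2*K) (M(K) = -6 + (K + 1)/(K + K) = -6 + (1 + K)/((2*K)) = -6 + (1 + K)*(1/(2*K)) = -6 + (1 + K)/(2*K))
b(j, Q) = 2*j
b(11, M(1))² = (2*11)² = 22² = 484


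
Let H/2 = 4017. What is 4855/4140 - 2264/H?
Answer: 987737/1108692 ≈ 0.89090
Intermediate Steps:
H = 8034 (H = 2*4017 = 8034)
4855/4140 - 2264/H = 4855/4140 - 2264/8034 = 4855*(1/4140) - 2264*1/8034 = 971/828 - 1132/4017 = 987737/1108692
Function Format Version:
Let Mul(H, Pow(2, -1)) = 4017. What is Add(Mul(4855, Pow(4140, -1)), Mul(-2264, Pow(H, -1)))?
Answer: Rational(987737, 1108692) ≈ 0.89090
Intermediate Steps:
H = 8034 (H = Mul(2, 4017) = 8034)
Add(Mul(4855, Pow(4140, -1)), Mul(-2264, Pow(H, -1))) = Add(Mul(4855, Pow(4140, -1)), Mul(-2264, Pow(8034, -1))) = Add(Mul(4855, Rational(1, 4140)), Mul(-2264, Rational(1, 8034))) = Add(Rational(971, 828), Rational(-1132, 4017)) = Rational(987737, 1108692)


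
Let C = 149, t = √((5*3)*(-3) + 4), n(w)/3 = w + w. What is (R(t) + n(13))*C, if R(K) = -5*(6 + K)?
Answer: 7152 - 745*I*√41 ≈ 7152.0 - 4770.3*I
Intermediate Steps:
n(w) = 6*w (n(w) = 3*(w + w) = 3*(2*w) = 6*w)
t = I*√41 (t = √(15*(-3) + 4) = √(-45 + 4) = √(-41) = I*√41 ≈ 6.4031*I)
R(K) = -30 - 5*K
(R(t) + n(13))*C = ((-30 - 5*I*√41) + 6*13)*149 = ((-30 - 5*I*√41) + 78)*149 = (48 - 5*I*√41)*149 = 7152 - 745*I*√41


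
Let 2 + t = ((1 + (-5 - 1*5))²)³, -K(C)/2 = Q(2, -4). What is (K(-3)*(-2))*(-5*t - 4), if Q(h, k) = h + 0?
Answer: -21257592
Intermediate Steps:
Q(h, k) = h
K(C) = -4 (K(C) = -2*2 = -4)
t = 531439 (t = -2 + ((1 + (-5 - 1*5))²)³ = -2 + ((1 + (-5 - 5))²)³ = -2 + ((1 - 10)²)³ = -2 + ((-9)²)³ = -2 + 81³ = -2 + 531441 = 531439)
(K(-3)*(-2))*(-5*t - 4) = (-4*(-2))*(-5*531439 - 4) = 8*(-2657195 - 4) = 8*(-2657199) = -21257592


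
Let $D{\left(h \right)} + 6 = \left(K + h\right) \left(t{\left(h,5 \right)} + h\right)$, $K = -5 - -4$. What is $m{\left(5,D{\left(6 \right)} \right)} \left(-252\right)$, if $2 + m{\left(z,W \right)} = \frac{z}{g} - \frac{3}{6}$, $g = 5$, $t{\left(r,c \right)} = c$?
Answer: $378$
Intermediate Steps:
$K = -1$ ($K = -5 + 4 = -1$)
$D{\left(h \right)} = -6 + \left(-1 + h\right) \left(5 + h\right)$
$m{\left(z,W \right)} = - \frac{5}{2} + \frac{z}{5}$ ($m{\left(z,W \right)} = -2 + \left(\frac{z}{5} - \frac{3}{6}\right) = -2 + \left(z \frac{1}{5} - \frac{1}{2}\right) = -2 + \left(\frac{z}{5} - \frac{1}{2}\right) = -2 + \left(- \frac{1}{2} + \frac{z}{5}\right) = - \frac{5}{2} + \frac{z}{5}$)
$m{\left(5,D{\left(6 \right)} \right)} \left(-252\right) = \left(- \frac{5}{2} + \frac{1}{5} \cdot 5\right) \left(-252\right) = \left(- \frac{5}{2} + 1\right) \left(-252\right) = \left(- \frac{3}{2}\right) \left(-252\right) = 378$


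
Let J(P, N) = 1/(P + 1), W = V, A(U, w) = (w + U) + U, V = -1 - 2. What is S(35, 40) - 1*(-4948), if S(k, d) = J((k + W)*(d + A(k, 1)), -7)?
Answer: 17580245/3553 ≈ 4948.0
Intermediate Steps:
V = -3
A(U, w) = w + 2*U (A(U, w) = (U + w) + U = w + 2*U)
W = -3
J(P, N) = 1/(1 + P)
S(k, d) = 1/(1 + (-3 + k)*(1 + d + 2*k)) (S(k, d) = 1/(1 + (k - 3)*(d + (1 + 2*k))) = 1/(1 + (-3 + k)*(1 + d + 2*k)))
S(35, 40) - 1*(-4948) = 1/(-2 - 5*35 - 3*40 + 2*35² + 40*35) - 1*(-4948) = 1/(-2 - 175 - 120 + 2*1225 + 1400) + 4948 = 1/(-2 - 175 - 120 + 2450 + 1400) + 4948 = 1/3553 + 4948 = 17580245/3553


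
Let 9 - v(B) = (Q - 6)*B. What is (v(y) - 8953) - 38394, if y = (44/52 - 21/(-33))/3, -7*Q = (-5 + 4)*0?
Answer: -6768910/143 ≈ -47335.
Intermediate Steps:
Q = 0 (Q = -(-5 + 4)*0/7 = -(-1)*0/7 = -⅐*0 = 0)
y = 212/429 (y = (44*(1/52) - 21*(-1/33))*(⅓) = (11/13 + 7/11)*(⅓) = (212/143)*(⅓) = 212/429 ≈ 0.49417)
v(B) = 9 + 6*B (v(B) = 9 - (0 - 6)*B = 9 - (-6)*B = 9 + 6*B)
(v(y) - 8953) - 38394 = ((9 + 6*(212/429)) - 8953) - 38394 = ((9 + 424/143) - 8953) - 38394 = (1711/143 - 8953) - 38394 = -1278568/143 - 38394 = -6768910/143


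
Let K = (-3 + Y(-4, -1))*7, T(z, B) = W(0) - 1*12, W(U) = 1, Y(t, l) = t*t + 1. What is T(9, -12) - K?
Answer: -109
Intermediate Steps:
Y(t, l) = 1 + t² (Y(t, l) = t² + 1 = 1 + t²)
T(z, B) = -11 (T(z, B) = 1 - 1*12 = 1 - 12 = -11)
K = 98 (K = (-3 + (1 + (-4)²))*7 = (-3 + (1 + 16))*7 = (-3 + 17)*7 = 14*7 = 98)
T(9, -12) - K = -11 - 1*98 = -11 - 98 = -109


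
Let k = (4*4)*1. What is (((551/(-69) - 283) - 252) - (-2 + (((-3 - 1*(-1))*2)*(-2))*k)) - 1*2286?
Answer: -203894/69 ≈ -2955.0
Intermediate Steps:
k = 16 (k = 16*1 = 16)
(((551/(-69) - 283) - 252) - (-2 + (((-3 - 1*(-1))*2)*(-2))*k)) - 1*2286 = (((551/(-69) - 283) - 252) - (-2 + (((-3 - 1*(-1))*2)*(-2))*16)) - 1*2286 = (((551*(-1/69) - 283) - 252) - (-2 + (((-3 + 1)*2)*(-2))*16)) - 2286 = (((-551/69 - 283) - 252) - (-2 + (-2*2*(-2))*16)) - 2286 = ((-20078/69 - 252) - (-2 - 4*(-2)*16)) - 2286 = (-37466/69 - (-2 + 8*16)) - 2286 = (-37466/69 - (-2 + 128)) - 2286 = (-37466/69 - 1*126) - 2286 = (-37466/69 - 126) - 2286 = -46160/69 - 2286 = -203894/69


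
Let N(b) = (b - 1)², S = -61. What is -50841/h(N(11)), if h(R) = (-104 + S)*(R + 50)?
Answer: 5649/2750 ≈ 2.0542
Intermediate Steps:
N(b) = (-1 + b)²
h(R) = -8250 - 165*R (h(R) = (-104 - 61)*(R + 50) = -165*(50 + R) = -8250 - 165*R)
-50841/h(N(11)) = -50841/(-8250 - 165*(-1 + 11)²) = -50841/(-8250 - 165*10²) = -50841/(-8250 - 165*100) = -50841/(-8250 - 16500) = -50841/(-24750) = -50841*(-1/24750) = 5649/2750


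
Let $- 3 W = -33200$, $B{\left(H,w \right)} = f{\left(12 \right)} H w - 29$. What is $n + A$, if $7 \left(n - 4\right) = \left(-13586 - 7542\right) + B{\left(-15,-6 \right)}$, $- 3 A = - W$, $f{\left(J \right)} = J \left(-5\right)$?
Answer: $- \frac{6361}{63} \approx -100.97$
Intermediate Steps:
$f{\left(J \right)} = - 5 J$
$B{\left(H,w \right)} = -29 - 60 H w$ ($B{\left(H,w \right)} = \left(-5\right) 12 H w - 29 = - 60 H w - 29 = -29 - 60 H w$)
$W = \frac{33200}{3}$ ($W = \left(- \frac{1}{3}\right) \left(-33200\right) = \frac{33200}{3} \approx 11067.0$)
$A = \frac{33200}{9}$ ($A = - \frac{\left(-1\right) \frac{33200}{3}}{3} = \left(- \frac{1}{3}\right) \left(- \frac{33200}{3}\right) = \frac{33200}{9} \approx 3688.9$)
$n = - \frac{26529}{7}$ ($n = 4 + \frac{\left(-13586 - 7542\right) - \left(29 - -5400\right)}{7} = 4 + \frac{-21128 - 5429}{7} = 4 + \frac{1}{7} \left(-26557\right) = 4 - \frac{26557}{7} = - \frac{26529}{7} \approx -3789.9$)
$n + A = - \frac{26529}{7} + \frac{33200}{9} = - \frac{6361}{63}$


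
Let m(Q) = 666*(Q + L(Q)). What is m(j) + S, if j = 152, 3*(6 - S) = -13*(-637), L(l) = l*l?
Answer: 46457225/3 ≈ 1.5486e+7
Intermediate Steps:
L(l) = l²
S = -8263/3 (S = 6 - (-13)*(-637)/3 = 6 - ⅓*8281 = 6 - 8281/3 = -8263/3 ≈ -2754.3)
m(Q) = 666*Q + 666*Q² (m(Q) = 666*(Q + Q²) = 666*Q + 666*Q²)
m(j) + S = 666*152*(1 + 152) - 8263/3 = 666*152*153 - 8263/3 = 15488496 - 8263/3 = 46457225/3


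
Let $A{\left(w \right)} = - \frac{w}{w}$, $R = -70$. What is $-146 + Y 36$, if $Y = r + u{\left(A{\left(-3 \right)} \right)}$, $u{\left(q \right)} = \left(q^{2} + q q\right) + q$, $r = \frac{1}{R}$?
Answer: $- \frac{3868}{35} \approx -110.51$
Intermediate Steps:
$r = - \frac{1}{70}$ ($r = \frac{1}{-70} = - \frac{1}{70} \approx -0.014286$)
$A{\left(w \right)} = -1$ ($A{\left(w \right)} = \left(-1\right) 1 = -1$)
$u{\left(q \right)} = q + 2 q^{2}$ ($u{\left(q \right)} = \left(q^{2} + q^{2}\right) + q = 2 q^{2} + q = q + 2 q^{2}$)
$Y = \frac{69}{70}$ ($Y = - \frac{1}{70} - \left(1 + 2 \left(-1\right)\right) = - \frac{1}{70} - \left(1 - 2\right) = - \frac{1}{70} - -1 = - \frac{1}{70} + 1 = \frac{69}{70} \approx 0.98571$)
$-146 + Y 36 = -146 + \frac{69}{70} \cdot 36 = -146 + \frac{1242}{35} = - \frac{3868}{35}$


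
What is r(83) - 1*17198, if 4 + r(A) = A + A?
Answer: -17036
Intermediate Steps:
r(A) = -4 + 2*A (r(A) = -4 + (A + A) = -4 + 2*A)
r(83) - 1*17198 = (-4 + 2*83) - 1*17198 = (-4 + 166) - 17198 = 162 - 17198 = -17036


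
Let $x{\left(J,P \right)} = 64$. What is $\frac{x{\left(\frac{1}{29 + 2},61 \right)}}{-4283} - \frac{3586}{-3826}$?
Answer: $\frac{7556987}{8193379} \approx 0.92233$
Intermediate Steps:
$\frac{x{\left(\frac{1}{29 + 2},61 \right)}}{-4283} - \frac{3586}{-3826} = \frac{64}{-4283} - \frac{3586}{-3826} = 64 \left(- \frac{1}{4283}\right) - - \frac{1793}{1913} = - \frac{64}{4283} + \frac{1793}{1913} = \frac{7556987}{8193379}$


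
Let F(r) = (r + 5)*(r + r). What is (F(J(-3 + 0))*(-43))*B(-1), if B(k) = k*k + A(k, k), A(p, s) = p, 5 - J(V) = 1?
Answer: 0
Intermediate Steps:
J(V) = 4 (J(V) = 5 - 1*1 = 5 - 1 = 4)
F(r) = 2*r*(5 + r) (F(r) = (5 + r)*(2*r) = 2*r*(5 + r))
B(k) = k + k**2 (B(k) = k*k + k = k**2 + k = k + k**2)
(F(J(-3 + 0))*(-43))*B(-1) = ((2*4*(5 + 4))*(-43))*(-(1 - 1)) = ((2*4*9)*(-43))*(-1*0) = (72*(-43))*0 = -3096*0 = 0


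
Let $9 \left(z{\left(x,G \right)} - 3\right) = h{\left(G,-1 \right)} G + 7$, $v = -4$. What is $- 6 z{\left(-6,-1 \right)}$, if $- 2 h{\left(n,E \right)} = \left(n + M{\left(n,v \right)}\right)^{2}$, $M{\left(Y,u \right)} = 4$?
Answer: $- \frac{77}{3} \approx -25.667$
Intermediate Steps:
$h{\left(n,E \right)} = - \frac{\left(4 + n\right)^{2}}{2}$ ($h{\left(n,E \right)} = - \frac{\left(n + 4\right)^{2}}{2} = - \frac{\left(4 + n\right)^{2}}{2}$)
$z{\left(x,G \right)} = \frac{34}{9} - \frac{G \left(4 + G\right)^{2}}{18}$ ($z{\left(x,G \right)} = 3 + \frac{- \frac{\left(4 + G\right)^{2}}{2} G + 7}{9} = 3 + \frac{- \frac{G \left(4 + G\right)^{2}}{2} + 7}{9} = 3 + \frac{7 - \frac{G \left(4 + G\right)^{2}}{2}}{9} = 3 - \left(- \frac{7}{9} + \frac{G \left(4 + G\right)^{2}}{18}\right) = \frac{34}{9} - \frac{G \left(4 + G\right)^{2}}{18}$)
$- 6 z{\left(-6,-1 \right)} = - 6 \left(\frac{34}{9} - - \frac{\left(4 - 1\right)^{2}}{18}\right) = - 6 \left(\frac{34}{9} - - \frac{3^{2}}{18}\right) = - 6 \left(\frac{34}{9} - \left(- \frac{1}{18}\right) 9\right) = - 6 \left(\frac{34}{9} + \frac{1}{2}\right) = \left(-6\right) \frac{77}{18} = - \frac{77}{3}$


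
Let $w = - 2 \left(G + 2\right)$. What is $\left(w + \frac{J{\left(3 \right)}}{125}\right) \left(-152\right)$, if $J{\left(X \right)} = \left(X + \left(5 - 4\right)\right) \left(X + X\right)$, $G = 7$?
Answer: $\frac{338352}{125} \approx 2706.8$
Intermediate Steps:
$J{\left(X \right)} = 2 X \left(1 + X\right)$ ($J{\left(X \right)} = \left(X + 1\right) 2 X = \left(1 + X\right) 2 X = 2 X \left(1 + X\right)$)
$w = -18$ ($w = - 2 \left(7 + 2\right) = \left(-2\right) 9 = -18$)
$\left(w + \frac{J{\left(3 \right)}}{125}\right) \left(-152\right) = \left(-18 + \frac{2 \cdot 3 \left(1 + 3\right)}{125}\right) \left(-152\right) = \left(-18 + 2 \cdot 3 \cdot 4 \cdot \frac{1}{125}\right) \left(-152\right) = \left(-18 + 24 \cdot \frac{1}{125}\right) \left(-152\right) = \left(-18 + \frac{24}{125}\right) \left(-152\right) = \left(- \frac{2226}{125}\right) \left(-152\right) = \frac{338352}{125}$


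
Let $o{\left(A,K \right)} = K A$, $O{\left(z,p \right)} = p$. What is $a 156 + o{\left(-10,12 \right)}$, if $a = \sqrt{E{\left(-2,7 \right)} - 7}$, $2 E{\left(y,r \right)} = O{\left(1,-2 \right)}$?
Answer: $-120 + 312 i \sqrt{2} \approx -120.0 + 441.23 i$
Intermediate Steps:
$E{\left(y,r \right)} = -1$ ($E{\left(y,r \right)} = \frac{1}{2} \left(-2\right) = -1$)
$o{\left(A,K \right)} = A K$
$a = 2 i \sqrt{2}$ ($a = \sqrt{-1 - 7} = \sqrt{-8} = 2 i \sqrt{2} \approx 2.8284 i$)
$a 156 + o{\left(-10,12 \right)} = 2 i \sqrt{2} \cdot 156 - 120 = 312 i \sqrt{2} - 120 = -120 + 312 i \sqrt{2}$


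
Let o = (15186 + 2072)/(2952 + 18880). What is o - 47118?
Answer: -514331459/10916 ≈ -47117.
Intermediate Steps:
o = 8629/10916 (o = 17258/21832 = 17258*(1/21832) = 8629/10916 ≈ 0.79049)
o - 47118 = 8629/10916 - 47118 = -514331459/10916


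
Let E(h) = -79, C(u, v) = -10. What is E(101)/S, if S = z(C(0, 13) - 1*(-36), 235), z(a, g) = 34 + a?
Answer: -79/60 ≈ -1.3167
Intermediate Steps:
S = 60 (S = 34 + (-10 - 1*(-36)) = 34 + (-10 + 36) = 34 + 26 = 60)
E(101)/S = -79/60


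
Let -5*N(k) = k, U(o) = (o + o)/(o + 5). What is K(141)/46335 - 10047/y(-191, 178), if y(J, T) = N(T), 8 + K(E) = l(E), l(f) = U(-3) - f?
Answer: 2327611669/8247630 ≈ 282.22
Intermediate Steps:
U(o) = 2*o/(5 + o) (U(o) = (2*o)/(5 + o) = 2*o/(5 + o))
l(f) = -3 - f (l(f) = 2*(-3)/(5 - 3) - f = 2*(-3)/2 - f = 2*(-3)*(½) - f = -3 - f)
K(E) = -11 - E (K(E) = -8 + (-3 - E) = -11 - E)
N(k) = -k/5
y(J, T) = -T/5
K(141)/46335 - 10047/y(-191, 178) = (-11 - 1*141)/46335 - 10047/((-⅕*178)) = (-11 - 141)*(1/46335) - 10047/(-178/5) = -152*1/46335 - 10047*(-5/178) = -152/46335 + 50235/178 = 2327611669/8247630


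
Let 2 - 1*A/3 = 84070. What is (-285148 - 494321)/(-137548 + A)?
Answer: 779469/389752 ≈ 1.9999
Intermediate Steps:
A = -252204 (A = 6 - 3*84070 = 6 - 252210 = -252204)
(-285148 - 494321)/(-137548 + A) = (-285148 - 494321)/(-137548 - 252204) = -779469/(-389752) = -779469*(-1/389752) = 779469/389752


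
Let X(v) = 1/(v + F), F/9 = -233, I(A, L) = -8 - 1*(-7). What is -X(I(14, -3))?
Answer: 1/2098 ≈ 0.00047664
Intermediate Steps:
I(A, L) = -1 (I(A, L) = -8 + 7 = -1)
F = -2097 (F = 9*(-233) = -2097)
X(v) = 1/(-2097 + v) (X(v) = 1/(v - 2097) = 1/(-2097 + v))
-X(I(14, -3)) = -1/(-2097 - 1) = -1/(-2098) = -1*(-1/2098) = 1/2098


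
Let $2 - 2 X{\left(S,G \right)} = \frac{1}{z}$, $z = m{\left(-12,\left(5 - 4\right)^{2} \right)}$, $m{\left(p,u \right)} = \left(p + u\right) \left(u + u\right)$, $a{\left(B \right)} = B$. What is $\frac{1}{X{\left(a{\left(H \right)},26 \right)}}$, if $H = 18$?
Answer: $\frac{44}{45} \approx 0.97778$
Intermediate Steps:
$m{\left(p,u \right)} = 2 u \left(p + u\right)$ ($m{\left(p,u \right)} = \left(p + u\right) 2 u = 2 u \left(p + u\right)$)
$z = -22$ ($z = 2 \left(5 - 4\right)^{2} \left(-12 + \left(5 - 4\right)^{2}\right) = 2 \cdot 1^{2} \left(-12 + 1^{2}\right) = 2 \cdot 1 \left(-12 + 1\right) = 2 \cdot 1 \left(-11\right) = -22$)
$X{\left(S,G \right)} = \frac{45}{44}$ ($X{\left(S,G \right)} = 1 - \frac{1}{2 \left(-22\right)} = 1 - - \frac{1}{44} = 1 + \frac{1}{44} = \frac{45}{44}$)
$\frac{1}{X{\left(a{\left(H \right)},26 \right)}} = \frac{1}{\frac{45}{44}} = \frac{44}{45}$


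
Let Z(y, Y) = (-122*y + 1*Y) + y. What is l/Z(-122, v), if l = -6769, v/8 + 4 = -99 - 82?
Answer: -6769/13282 ≈ -0.50964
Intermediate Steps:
v = -1480 (v = -32 + 8*(-99 - 82) = -32 + 8*(-181) = -32 - 1448 = -1480)
Z(y, Y) = Y - 121*y (Z(y, Y) = (-122*y + Y) + y = (Y - 122*y) + y = Y - 121*y)
l/Z(-122, v) = -6769/(-1480 - 121*(-122)) = -6769/(-1480 + 14762) = -6769/13282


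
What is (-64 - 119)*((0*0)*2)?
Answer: 0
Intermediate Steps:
(-64 - 119)*((0*0)*2) = -0*2 = -183*0 = 0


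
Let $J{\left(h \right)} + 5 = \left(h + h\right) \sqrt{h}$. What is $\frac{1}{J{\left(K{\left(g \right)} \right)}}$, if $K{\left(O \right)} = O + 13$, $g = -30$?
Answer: $\frac{i}{- 5 i + 34 \sqrt{17}} \approx -0.0002541 + 0.0071243 i$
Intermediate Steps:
$K{\left(O \right)} = 13 + O$
$J{\left(h \right)} = -5 + 2 h^{\frac{3}{2}}$ ($J{\left(h \right)} = -5 + \left(h + h\right) \sqrt{h} = -5 + 2 h \sqrt{h} = -5 + 2 h^{\frac{3}{2}}$)
$\frac{1}{J{\left(K{\left(g \right)} \right)}} = \frac{1}{-5 + 2 \left(13 - 30\right)^{\frac{3}{2}}} = \frac{1}{-5 + 2 \left(-17\right)^{\frac{3}{2}}} = \frac{1}{-5 + 2 \left(- 17 i \sqrt{17}\right)} = \frac{1}{-5 - 34 i \sqrt{17}}$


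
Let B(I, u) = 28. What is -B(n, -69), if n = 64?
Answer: -28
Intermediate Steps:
-B(n, -69) = -1*28 = -28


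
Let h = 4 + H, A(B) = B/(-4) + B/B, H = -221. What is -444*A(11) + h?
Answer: 560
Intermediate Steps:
A(B) = 1 - B/4 (A(B) = B*(-¼) + 1 = -B/4 + 1 = 1 - B/4)
h = -217 (h = 4 - 221 = -217)
-444*A(11) + h = -444*(1 - ¼*11) - 217 = -444*(1 - 11/4) - 217 = -444*(-7/4) - 217 = 777 - 217 = 560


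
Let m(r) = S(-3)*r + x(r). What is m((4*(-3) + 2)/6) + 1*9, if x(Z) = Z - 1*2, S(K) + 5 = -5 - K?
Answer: 17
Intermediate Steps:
S(K) = -10 - K (S(K) = -5 + (-5 - K) = -10 - K)
x(Z) = -2 + Z (x(Z) = Z - 2 = -2 + Z)
m(r) = -2 - 6*r (m(r) = (-10 - 1*(-3))*r + (-2 + r) = (-10 + 3)*r + (-2 + r) = -7*r + (-2 + r) = -2 - 6*r)
m((4*(-3) + 2)/6) + 1*9 = (-2 - 6*(4*(-3) + 2)/6) + 1*9 = (-2 - 6*(-12 + 2)/6) + 9 = (-2 - (-60)/6) + 9 = (-2 - 6*(-5/3)) + 9 = (-2 + 10) + 9 = 8 + 9 = 17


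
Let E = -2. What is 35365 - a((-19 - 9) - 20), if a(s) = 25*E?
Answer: 35415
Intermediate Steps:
a(s) = -50 (a(s) = 25*(-2) = -50)
35365 - a((-19 - 9) - 20) = 35365 - 1*(-50) = 35365 + 50 = 35415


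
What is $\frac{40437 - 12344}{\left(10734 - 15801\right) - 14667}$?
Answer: $- \frac{2161}{1518} \approx -1.4236$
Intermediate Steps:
$\frac{40437 - 12344}{\left(10734 - 15801\right) - 14667} = \frac{28093}{-5067 - 14667} = \frac{28093}{-19734} = 28093 \left(- \frac{1}{19734}\right) = - \frac{2161}{1518}$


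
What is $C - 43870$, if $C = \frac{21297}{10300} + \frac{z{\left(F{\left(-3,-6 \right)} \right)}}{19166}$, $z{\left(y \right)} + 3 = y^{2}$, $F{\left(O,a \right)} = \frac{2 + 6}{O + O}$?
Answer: $- \frac{38969818921291}{888344100} \approx -43868.0$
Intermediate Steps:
$F{\left(O,a \right)} = \frac{4}{O}$ ($F{\left(O,a \right)} = \frac{8}{2 O} = 8 \frac{1}{2 O} = \frac{4}{O}$)
$z{\left(y \right)} = -3 + y^{2}$
$C = \frac{1836745709}{888344100}$ ($C = \frac{21297}{10300} + \frac{-3 + \left(\frac{4}{-3}\right)^{2}}{19166} = 21297 \cdot \frac{1}{10300} + \left(-3 + \left(4 \left(- \frac{1}{3}\right)\right)^{2}\right) \frac{1}{19166} = \frac{21297}{10300} + \left(-3 + \left(- \frac{4}{3}\right)^{2}\right) \frac{1}{19166} = \frac{21297}{10300} + \left(-3 + \frac{16}{9}\right) \frac{1}{19166} = \frac{21297}{10300} - \frac{11}{172494} = \frac{1836745709}{888344100} \approx 2.0676$)
$C - 43870 = \frac{1836745709}{888344100} - 43870 = - \frac{38969818921291}{888344100}$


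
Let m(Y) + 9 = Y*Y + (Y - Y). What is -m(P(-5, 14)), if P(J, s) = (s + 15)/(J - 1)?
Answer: -517/36 ≈ -14.361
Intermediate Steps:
P(J, s) = (15 + s)/(-1 + J)
m(Y) = -9 + Y² (m(Y) = -9 + (Y*Y + (Y - Y)) = -9 + (Y² + 0) = -9 + Y²)
-m(P(-5, 14)) = -(-9 + ((15 + 14)/(-1 - 5))²) = -(-9 + (29/(-6))²) = -(-9 + (-⅙*29)²) = -(-9 + (-29/6)²) = -(-9 + 841/36) = -1*517/36 = -517/36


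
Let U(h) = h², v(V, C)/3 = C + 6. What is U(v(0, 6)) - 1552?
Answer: -256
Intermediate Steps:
v(V, C) = 18 + 3*C (v(V, C) = 3*(C + 6) = 3*(6 + C) = 18 + 3*C)
U(v(0, 6)) - 1552 = (18 + 3*6)² - 1552 = (18 + 18)² - 1552 = 36² - 1552 = 1296 - 1552 = -256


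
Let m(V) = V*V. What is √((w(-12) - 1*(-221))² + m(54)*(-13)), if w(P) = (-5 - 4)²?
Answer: 4*√3331 ≈ 230.86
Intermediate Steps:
w(P) = 81 (w(P) = (-9)² = 81)
m(V) = V²
√((w(-12) - 1*(-221))² + m(54)*(-13)) = √((81 - 1*(-221))² + 54²*(-13)) = √((81 + 221)² + 2916*(-13)) = √(302² - 37908) = √(91204 - 37908) = √53296 = 4*√3331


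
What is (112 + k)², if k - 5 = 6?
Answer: 15129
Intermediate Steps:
k = 11 (k = 5 + 6 = 11)
(112 + k)² = (112 + 11)² = 123² = 15129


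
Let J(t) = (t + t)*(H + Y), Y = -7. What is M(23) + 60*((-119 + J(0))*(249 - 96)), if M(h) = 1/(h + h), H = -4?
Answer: -50251319/46 ≈ -1.0924e+6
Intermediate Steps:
J(t) = -22*t (J(t) = (t + t)*(-4 - 7) = (2*t)*(-11) = -22*t)
M(h) = 1/(2*h)
M(23) + 60*((-119 + J(0))*(249 - 96)) = (1/2)/23 + 60*((-119 - 22*0)*(249 - 96)) = (1/2)*(1/23) + 60*((-119 + 0)*153) = 1/46 + 60*(-119*153) = 1/46 + 60*(-18207) = 1/46 - 1092420 = -50251319/46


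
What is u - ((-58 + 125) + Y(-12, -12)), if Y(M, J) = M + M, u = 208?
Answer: 165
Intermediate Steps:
Y(M, J) = 2*M
u - ((-58 + 125) + Y(-12, -12)) = 208 - ((-58 + 125) + 2*(-12)) = 208 - (67 - 24) = 208 - 1*43 = 208 - 43 = 165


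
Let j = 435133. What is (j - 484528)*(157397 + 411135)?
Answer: -28082638140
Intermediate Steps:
(j - 484528)*(157397 + 411135) = (435133 - 484528)*(157397 + 411135) = -49395*568532 = -28082638140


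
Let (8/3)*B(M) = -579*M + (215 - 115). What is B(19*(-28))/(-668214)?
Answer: -19258/111369 ≈ -0.17292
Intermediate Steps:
B(M) = 75/2 - 1737*M/8 (B(M) = 3*(-579*M + (215 - 115))/8 = 3*(-579*M + 100)/8 = 3*(100 - 579*M)/8 = 75/2 - 1737*M/8)
B(19*(-28))/(-668214) = (75/2 - 33003*(-28)/8)/(-668214) = (75/2 - 1737/8*(-532))*(-1/668214) = (75/2 + 231021/2)*(-1/668214) = 115548*(-1/668214) = -19258/111369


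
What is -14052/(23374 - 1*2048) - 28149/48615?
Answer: -213907259/172793915 ≈ -1.2379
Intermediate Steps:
-14052/(23374 - 1*2048) - 28149/48615 = -14052/(23374 - 2048) - 28149*1/48615 = -14052/21326 - 9383/16205 = -14052*1/21326 - 9383/16205 = -7026/10663 - 9383/16205 = -213907259/172793915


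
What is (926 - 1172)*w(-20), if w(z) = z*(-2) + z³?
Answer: 1958160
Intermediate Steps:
w(z) = z³ - 2*z (w(z) = -2*z + z³ = z³ - 2*z)
(926 - 1172)*w(-20) = (926 - 1172)*(-20*(-2 + (-20)²)) = -(-4920)*(-2 + 400) = -(-4920)*398 = -246*(-7960) = 1958160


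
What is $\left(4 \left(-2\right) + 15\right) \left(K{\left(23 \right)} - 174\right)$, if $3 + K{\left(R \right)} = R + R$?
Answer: $-917$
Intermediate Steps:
$K{\left(R \right)} = -3 + 2 R$ ($K{\left(R \right)} = -3 + \left(R + R\right) = -3 + 2 R$)
$\left(4 \left(-2\right) + 15\right) \left(K{\left(23 \right)} - 174\right) = \left(4 \left(-2\right) + 15\right) \left(\left(-3 + 2 \cdot 23\right) - 174\right) = \left(-8 + 15\right) \left(\left(-3 + 46\right) - 174\right) = 7 \left(43 - 174\right) = 7 \left(-131\right) = -917$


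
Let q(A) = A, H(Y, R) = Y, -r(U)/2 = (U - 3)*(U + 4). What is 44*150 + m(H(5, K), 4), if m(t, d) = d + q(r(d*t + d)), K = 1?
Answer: 5428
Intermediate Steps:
r(U) = -2*(-3 + U)*(4 + U) (r(U) = -2*(U - 3)*(U + 4) = -2*(-3 + U)*(4 + U))
m(t, d) = 24 - d - 2*(d + d*t)² - 2*d*t (m(t, d) = d + (24 - 2*(d*t + d) - 2*(d*t + d)²) = d + (24 - 2*(d + d*t) - 2*(d + d*t)²) = d + (24 + (-2*d - 2*d*t) - 2*(d + d*t)²) = d + (24 - 2*d - 2*(d + d*t)² - 2*d*t) = 24 - d - 2*(d + d*t)² - 2*d*t)
44*150 + m(H(5, K), 4) = 44*150 + (24 - 1*4 - 2*4*5 - 2*4²*(1 + 5)²) = 6600 + (24 - 4 - 40 - 2*16*6²) = 6600 + (24 - 4 - 40 - 2*16*36) = 6600 + (24 - 4 - 40 - 1152) = 6600 - 1172 = 5428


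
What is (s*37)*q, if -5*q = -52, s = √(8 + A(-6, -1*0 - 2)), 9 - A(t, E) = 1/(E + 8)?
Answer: 962*√606/15 ≈ 1578.8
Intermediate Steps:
A(t, E) = 9 - 1/(8 + E) (A(t, E) = 9 - 1/(E + 8) = 9 - 1/(8 + E))
s = √606/6 (s = √(8 + (71 + 9*(-1*0 - 2))/(8 + (-1*0 - 2))) = √(8 + (71 + 9*(0 - 2))/(8 + (0 - 2))) = √(8 + (71 + 9*(-2))/(8 - 2)) = √(8 + (71 - 18)/6) = √(8 + (⅙)*53) = √(8 + 53/6) = √(101/6) = √606/6 ≈ 4.1028)
q = 52/5 (q = -⅕*(-52) = 52/5 ≈ 10.400)
(s*37)*q = ((√606/6)*37)*(52/5) = (37*√606/6)*(52/5) = 962*√606/15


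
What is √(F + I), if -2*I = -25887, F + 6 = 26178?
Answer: √156462/2 ≈ 197.78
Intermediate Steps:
F = 26172 (F = -6 + 26178 = 26172)
I = 25887/2 (I = -½*(-25887) = 25887/2 ≈ 12944.)
√(F + I) = √(26172 + 25887/2) = √(78231/2) = √156462/2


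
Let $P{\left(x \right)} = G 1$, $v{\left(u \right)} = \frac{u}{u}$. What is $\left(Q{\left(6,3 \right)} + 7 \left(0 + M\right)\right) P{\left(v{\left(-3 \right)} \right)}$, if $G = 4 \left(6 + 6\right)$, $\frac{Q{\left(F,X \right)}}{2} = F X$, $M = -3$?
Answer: $720$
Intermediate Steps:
$Q{\left(F,X \right)} = 2 F X$
$v{\left(u \right)} = 1$
$G = 48$ ($G = 4 \cdot 12 = 48$)
$P{\left(x \right)} = 48$ ($P{\left(x \right)} = 48 \cdot 1 = 48$)
$\left(Q{\left(6,3 \right)} + 7 \left(0 + M\right)\right) P{\left(v{\left(-3 \right)} \right)} = \left(2 \cdot 6 \cdot 3 + 7 \left(0 - 3\right)\right) 48 = \left(36 + 7 \left(-3\right)\right) 48 = \left(36 - 21\right) 48 = 15 \cdot 48 = 720$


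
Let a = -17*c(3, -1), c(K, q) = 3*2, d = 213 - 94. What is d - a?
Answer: 221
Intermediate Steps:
d = 119
c(K, q) = 6
a = -102 (a = -17*6 = -102)
d - a = 119 - 1*(-102) = 119 + 102 = 221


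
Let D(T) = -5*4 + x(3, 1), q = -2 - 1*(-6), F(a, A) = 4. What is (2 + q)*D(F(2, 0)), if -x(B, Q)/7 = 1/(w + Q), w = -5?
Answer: -219/2 ≈ -109.50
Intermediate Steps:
x(B, Q) = -7/(-5 + Q)
q = 4 (q = -2 + 6 = 4)
D(T) = -73/4 (D(T) = -5*4 - 7/(-5 + 1) = -20 - 7/(-4) = -20 - 7*(-¼) = -20 + 7/4 = -73/4)
(2 + q)*D(F(2, 0)) = (2 + 4)*(-73/4) = 6*(-73/4) = -219/2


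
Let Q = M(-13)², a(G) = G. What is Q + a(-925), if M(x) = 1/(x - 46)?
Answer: -3219924/3481 ≈ -925.00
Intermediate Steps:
M(x) = 1/(-46 + x)
Q = 1/3481 (Q = (1/(-46 - 13))² = (1/(-59))² = (-1/59)² = 1/3481 ≈ 0.00028727)
Q + a(-925) = 1/3481 - 925 = -3219924/3481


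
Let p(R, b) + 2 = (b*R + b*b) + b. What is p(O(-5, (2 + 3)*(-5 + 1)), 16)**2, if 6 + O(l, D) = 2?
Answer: 42436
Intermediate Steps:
O(l, D) = -4 (O(l, D) = -6 + 2 = -4)
p(R, b) = -2 + b + b**2 + R*b (p(R, b) = -2 + ((b*R + b*b) + b) = -2 + ((R*b + b**2) + b) = -2 + ((b**2 + R*b) + b) = -2 + (b + b**2 + R*b) = -2 + b + b**2 + R*b)
p(O(-5, (2 + 3)*(-5 + 1)), 16)**2 = (-2 + 16 + 16**2 - 4*16)**2 = (-2 + 16 + 256 - 64)**2 = 206**2 = 42436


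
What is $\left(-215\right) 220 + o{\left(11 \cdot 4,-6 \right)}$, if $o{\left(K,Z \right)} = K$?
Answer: $-47256$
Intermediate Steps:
$\left(-215\right) 220 + o{\left(11 \cdot 4,-6 \right)} = \left(-215\right) 220 + 11 \cdot 4 = -47300 + 44 = -47256$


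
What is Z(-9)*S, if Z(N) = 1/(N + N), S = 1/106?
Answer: -1/1908 ≈ -0.00052411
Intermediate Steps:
S = 1/106 ≈ 0.0094340
Z(N) = 1/(2*N)
Z(-9)*S = ((½)/(-9))*(1/106) = ((½)*(-⅑))*(1/106) = -1/18*1/106 = -1/1908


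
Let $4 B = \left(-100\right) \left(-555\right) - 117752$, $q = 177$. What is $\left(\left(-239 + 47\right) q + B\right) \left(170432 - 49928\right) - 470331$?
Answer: $-5971082019$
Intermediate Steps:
$B = -15563$ ($B = \frac{\left(-100\right) \left(-555\right) - 117752}{4} = \frac{55500 - 117752}{4} = \frac{1}{4} \left(-62252\right) = -15563$)
$\left(\left(-239 + 47\right) q + B\right) \left(170432 - 49928\right) - 470331 = \left(\left(-239 + 47\right) 177 - 15563\right) \left(170432 - 49928\right) - 470331 = \left(\left(-192\right) 177 - 15563\right) 120504 - 470331 = \left(-33984 - 15563\right) 120504 - 470331 = \left(-49547\right) 120504 - 470331 = -5970611688 - 470331 = -5971082019$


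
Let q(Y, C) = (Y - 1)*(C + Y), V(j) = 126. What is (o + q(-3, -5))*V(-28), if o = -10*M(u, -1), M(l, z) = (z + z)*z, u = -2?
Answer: 1512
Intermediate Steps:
M(l, z) = 2*z**2 (M(l, z) = (2*z)*z = 2*z**2)
q(Y, C) = (-1 + Y)*(C + Y)
o = -20 (o = -20*(-1)**2 = -20 ≈ -20.000)
(o + q(-3, -5))*V(-28) = (-20 + ((-3)**2 - 1*(-5) - 1*(-3) - 5*(-3)))*126 = (-20 + (9 + 5 + 3 + 15))*126 = (-20 + 32)*126 = 12*126 = 1512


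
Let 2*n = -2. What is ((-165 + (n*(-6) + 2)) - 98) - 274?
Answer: -529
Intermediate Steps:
n = -1 (n = (½)*(-2) = -1)
((-165 + (n*(-6) + 2)) - 98) - 274 = ((-165 + (-1*(-6) + 2)) - 98) - 274 = ((-165 + (6 + 2)) - 98) - 274 = ((-165 + 8) - 98) - 274 = (-157 - 98) - 274 = -255 - 274 = -529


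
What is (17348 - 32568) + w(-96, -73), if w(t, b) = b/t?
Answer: -1461047/96 ≈ -15219.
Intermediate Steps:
(17348 - 32568) + w(-96, -73) = (17348 - 32568) - 73/(-96) = -15220 - 73*(-1/96) = -15220 + 73/96 = -1461047/96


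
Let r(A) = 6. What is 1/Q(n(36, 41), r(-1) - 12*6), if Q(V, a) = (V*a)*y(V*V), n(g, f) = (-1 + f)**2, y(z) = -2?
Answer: 1/211200 ≈ 4.7349e-6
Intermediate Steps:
Q(V, a) = -2*V*a (Q(V, a) = (V*a)*(-2) = -2*V*a)
1/Q(n(36, 41), r(-1) - 12*6) = 1/(-2*(-1 + 41)**2*(6 - 12*6)) = 1/(-2*40**2*(6 - 72)) = 1/(-2*1600*(-66)) = 1/211200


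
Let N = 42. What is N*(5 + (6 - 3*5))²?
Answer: 672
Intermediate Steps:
N*(5 + (6 - 3*5))² = 42*(5 + (6 - 3*5))² = 42*(5 + (6 - 15))² = 42*(5 - 9)² = 42*(-4)² = 42*16 = 672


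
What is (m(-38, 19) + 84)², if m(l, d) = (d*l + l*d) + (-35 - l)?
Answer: 1841449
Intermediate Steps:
m(l, d) = -35 - l + 2*d*l (m(l, d) = (d*l + d*l) + (-35 - l) = 2*d*l + (-35 - l) = -35 - l + 2*d*l)
(m(-38, 19) + 84)² = ((-35 - 1*(-38) + 2*19*(-38)) + 84)² = ((-35 + 38 - 1444) + 84)² = (-1441 + 84)² = (-1357)² = 1841449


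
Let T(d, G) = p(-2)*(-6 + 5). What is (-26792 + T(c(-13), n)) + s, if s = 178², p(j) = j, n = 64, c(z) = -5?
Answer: 4894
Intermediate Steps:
T(d, G) = 2 (T(d, G) = -2*(-6 + 5) = -2*(-1) = 2)
s = 31684
(-26792 + T(c(-13), n)) + s = (-26792 + 2) + 31684 = -26790 + 31684 = 4894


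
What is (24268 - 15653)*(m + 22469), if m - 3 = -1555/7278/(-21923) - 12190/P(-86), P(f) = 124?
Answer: 476690723472073135/2473111707 ≈ 1.9275e+8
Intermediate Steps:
m = -235703477134/2473111707 (m = 3 + (-1555/7278/(-21923) - 12190/124) = 3 + (-1555*1/7278*(-1/21923) - 12190*1/124) = 3 + (-1555/7278*(-1/21923) - 6095/62) = 3 + (1555/159555594 - 6095/62) = 3 - 243122812255/2473111707 = -235703477134/2473111707 ≈ -95.306)
(24268 - 15653)*(m + 22469) = (24268 - 15653)*(-235703477134/2473111707 + 22469) = 8615*(55332643467449/2473111707) = 476690723472073135/2473111707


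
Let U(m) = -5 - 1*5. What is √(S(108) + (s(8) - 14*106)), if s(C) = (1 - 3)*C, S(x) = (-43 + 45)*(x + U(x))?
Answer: 2*I*√326 ≈ 36.111*I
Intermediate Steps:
U(m) = -10 (U(m) = -5 - 5 = -10)
S(x) = -20 + 2*x (S(x) = (-43 + 45)*(x - 10) = 2*(-10 + x) = -20 + 2*x)
s(C) = -2*C
√(S(108) + (s(8) - 14*106)) = √((-20 + 2*108) + (-2*8 - 14*106)) = √((-20 + 216) + (-16 - 1484)) = √(196 - 1500) = √(-1304) = 2*I*√326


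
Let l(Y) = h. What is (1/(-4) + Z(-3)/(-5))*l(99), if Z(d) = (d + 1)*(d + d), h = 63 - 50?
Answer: -689/20 ≈ -34.450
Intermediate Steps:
h = 13
Z(d) = 2*d*(1 + d) (Z(d) = (1 + d)*(2*d) = 2*d*(1 + d))
l(Y) = 13
(1/(-4) + Z(-3)/(-5))*l(99) = (1/(-4) + (2*(-3)*(1 - 3))/(-5))*13 = (1*(-¼) + (2*(-3)*(-2))*(-⅕))*13 = (-¼ + 12*(-⅕))*13 = (-¼ - 12/5)*13 = -53/20*13 = -689/20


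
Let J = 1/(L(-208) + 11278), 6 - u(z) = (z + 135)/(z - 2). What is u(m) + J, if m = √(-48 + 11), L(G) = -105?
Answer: 5351908/458093 + 137*I*√37/41 ≈ 11.683 + 20.325*I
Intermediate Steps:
m = I*√37 (m = √(-37) = I*√37 ≈ 6.0828*I)
u(z) = 6 - (135 + z)/(-2 + z) (u(z) = 6 - (z + 135)/(z - 2) = 6 - (135 + z)/(-2 + z))
J = 1/11173 (J = 1/(-105 + 11278) = 1/11173 ≈ 8.9501e-5)
u(m) + J = (-147 + 5*(I*√37))/(-2 + I*√37) + 1/11173 = (-147 + 5*I*√37)/(-2 + I*√37) + 1/11173 = 1/11173 + (-147 + 5*I*√37)/(-2 + I*√37)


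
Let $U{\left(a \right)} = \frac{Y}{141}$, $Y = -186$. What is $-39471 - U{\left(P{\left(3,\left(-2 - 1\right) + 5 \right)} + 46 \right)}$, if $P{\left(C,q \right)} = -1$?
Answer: $- \frac{1855075}{47} \approx -39470.0$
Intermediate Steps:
$U{\left(a \right)} = - \frac{62}{47}$ ($U{\left(a \right)} = - \frac{186}{141} = \left(-186\right) \frac{1}{141} = - \frac{62}{47}$)
$-39471 - U{\left(P{\left(3,\left(-2 - 1\right) + 5 \right)} + 46 \right)} = -39471 - - \frac{62}{47} = -39471 + \frac{62}{47} = - \frac{1855075}{47}$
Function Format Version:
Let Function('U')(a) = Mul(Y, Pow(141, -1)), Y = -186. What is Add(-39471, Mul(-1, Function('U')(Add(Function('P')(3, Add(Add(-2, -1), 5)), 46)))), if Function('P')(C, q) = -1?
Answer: Rational(-1855075, 47) ≈ -39470.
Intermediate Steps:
Function('U')(a) = Rational(-62, 47) (Function('U')(a) = Mul(-186, Pow(141, -1)) = Mul(-186, Rational(1, 141)) = Rational(-62, 47))
Add(-39471, Mul(-1, Function('U')(Add(Function('P')(3, Add(Add(-2, -1), 5)), 46)))) = Add(-39471, Mul(-1, Rational(-62, 47))) = Add(-39471, Rational(62, 47)) = Rational(-1855075, 47)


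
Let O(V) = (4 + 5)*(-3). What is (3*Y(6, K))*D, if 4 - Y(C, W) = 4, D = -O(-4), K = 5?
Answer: 0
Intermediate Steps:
O(V) = -27 (O(V) = 9*(-3) = -27)
D = 27 (D = -1*(-27) = 27)
Y(C, W) = 0 (Y(C, W) = 4 - 1*4 = 4 - 4 = 0)
(3*Y(6, K))*D = (3*0)*27 = 0*27 = 0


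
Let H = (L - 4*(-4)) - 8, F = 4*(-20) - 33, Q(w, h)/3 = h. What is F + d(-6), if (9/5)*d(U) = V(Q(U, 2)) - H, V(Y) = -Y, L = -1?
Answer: -1082/9 ≈ -120.22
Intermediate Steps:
Q(w, h) = 3*h
F = -113 (F = -80 - 33 = -113)
H = 7 (H = (-1 - 4*(-4)) - 8 = (-1 + 16) - 8 = 15 - 8 = 7)
d(U) = -65/9 (d(U) = 5*(-3*2 - 1*7)/9 = 5*(-1*6 - 7)/9 = 5*(-6 - 7)/9 = (5/9)*(-13) = -65/9)
F + d(-6) = -113 - 65/9 = -1082/9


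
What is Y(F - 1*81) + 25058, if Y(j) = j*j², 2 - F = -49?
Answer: -1942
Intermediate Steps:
F = 51 (F = 2 - 1*(-49) = 2 + 49 = 51)
Y(j) = j³
Y(F - 1*81) + 25058 = (51 - 1*81)³ + 25058 = (51 - 81)³ + 25058 = (-30)³ + 25058 = -27000 + 25058 = -1942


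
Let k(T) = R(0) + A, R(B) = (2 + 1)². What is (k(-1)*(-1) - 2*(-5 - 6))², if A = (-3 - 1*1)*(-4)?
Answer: 9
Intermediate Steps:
R(B) = 9 (R(B) = 3² = 9)
A = 16 (A = (-3 - 1)*(-4) = -4*(-4) = 16)
k(T) = 25 (k(T) = 9 + 16 = 25)
(k(-1)*(-1) - 2*(-5 - 6))² = (25*(-1) - 2*(-5 - 6))² = (-25 - 2*(-11))² = (-25 + 22)² = (-3)² = 9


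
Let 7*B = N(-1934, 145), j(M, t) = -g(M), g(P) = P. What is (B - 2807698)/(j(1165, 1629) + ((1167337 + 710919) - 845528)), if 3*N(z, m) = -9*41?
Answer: -269233/98917 ≈ -2.7218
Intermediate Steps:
N(z, m) = -123 (N(z, m) = (-9*41)/3 = (⅓)*(-369) = -123)
j(M, t) = -M
B = -123/7 (B = (⅐)*(-123) = -123/7 ≈ -17.571)
(B - 2807698)/(j(1165, 1629) + ((1167337 + 710919) - 845528)) = (-123/7 - 2807698)/(-1*1165 + ((1167337 + 710919) - 845528)) = -19654009/(7*(-1165 + (1878256 - 845528))) = -19654009/(7*(-1165 + 1032728)) = -19654009/7/1031563 = -19654009/7*1/1031563 = -269233/98917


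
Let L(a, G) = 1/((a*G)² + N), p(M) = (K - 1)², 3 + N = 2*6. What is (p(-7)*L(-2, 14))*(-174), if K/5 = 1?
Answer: -2784/793 ≈ -3.5107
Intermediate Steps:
K = 5 (K = 5*1 = 5)
N = 9 (N = -3 + 2*6 = -3 + 12 = 9)
p(M) = 16 (p(M) = (5 - 1)² = 4² = 16)
L(a, G) = 1/(9 + G²*a²) (L(a, G) = 1/((a*G)² + 9) = 1/((G*a)² + 9) = 1/(G²*a² + 9) = 1/(9 + G²*a²))
(p(-7)*L(-2, 14))*(-174) = (16/(9 + 14²*(-2)²))*(-174) = (16/(9 + 196*4))*(-174) = (16/(9 + 784))*(-174) = (16/793)*(-174) = -2784/793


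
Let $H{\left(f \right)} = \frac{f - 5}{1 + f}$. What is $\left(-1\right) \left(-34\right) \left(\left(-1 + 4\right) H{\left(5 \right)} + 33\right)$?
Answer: $1122$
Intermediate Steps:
$H{\left(f \right)} = \frac{-5 + f}{1 + f}$
$\left(-1\right) \left(-34\right) \left(\left(-1 + 4\right) H{\left(5 \right)} + 33\right) = \left(-1\right) \left(-34\right) \left(\left(-1 + 4\right) \frac{-5 + 5}{1 + 5} + 33\right) = 34 \left(3 \cdot \frac{1}{6} \cdot 0 + 33\right) = 34 \left(3 \cdot 0 + 33\right) = 34 \left(0 + 33\right) = 34 \cdot 33 = 1122$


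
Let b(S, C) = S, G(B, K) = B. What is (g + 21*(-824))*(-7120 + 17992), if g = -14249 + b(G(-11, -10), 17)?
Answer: -343163808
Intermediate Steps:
g = -14260 (g = -14249 - 11 = -14260)
(g + 21*(-824))*(-7120 + 17992) = (-14260 + 21*(-824))*(-7120 + 17992) = (-14260 - 17304)*10872 = -31564*10872 = -343163808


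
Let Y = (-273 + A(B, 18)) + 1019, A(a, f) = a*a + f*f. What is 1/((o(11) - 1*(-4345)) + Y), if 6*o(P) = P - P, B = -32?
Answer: 1/6439 ≈ 0.00015530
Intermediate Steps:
o(P) = 0 (o(P) = (P - P)/6 = (1/6)*0 = 0)
A(a, f) = a**2 + f**2
Y = 2094 (Y = (-273 + ((-32)**2 + 18**2)) + 1019 = (-273 + (1024 + 324)) + 1019 = (-273 + 1348) + 1019 = 1075 + 1019 = 2094)
1/((o(11) - 1*(-4345)) + Y) = 1/((0 - 1*(-4345)) + 2094) = 1/((0 + 4345) + 2094) = 1/(4345 + 2094) = 1/6439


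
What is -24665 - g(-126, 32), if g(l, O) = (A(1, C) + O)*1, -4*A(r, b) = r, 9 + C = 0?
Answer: -98787/4 ≈ -24697.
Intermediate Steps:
C = -9 (C = -9 + 0 = -9)
A(r, b) = -r/4
g(l, O) = -¼ + O (g(l, O) = (-¼*1 + O)*1 = (-¼ + O)*1 = -¼ + O)
-24665 - g(-126, 32) = -24665 - (-¼ + 32) = -24665 - 1*127/4 = -24665 - 127/4 = -98787/4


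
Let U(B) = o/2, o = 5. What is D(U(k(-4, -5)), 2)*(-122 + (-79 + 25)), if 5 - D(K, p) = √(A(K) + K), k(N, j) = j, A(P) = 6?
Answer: -880 + 88*√34 ≈ -366.88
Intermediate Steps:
U(B) = 5/2
D(K, p) = 5 - √(6 + K)
D(U(k(-4, -5)), 2)*(-122 + (-79 + 25)) = (5 - √(6 + 5/2))*(-122 + (-79 + 25)) = (5 - √(17/2))*(-122 - 54) = (5 - √34/2)*(-176) = -880 + 88*√34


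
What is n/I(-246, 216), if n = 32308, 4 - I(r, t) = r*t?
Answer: 8077/13285 ≈ 0.60798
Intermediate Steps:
I(r, t) = 4 - r*t
n/I(-246, 216) = 32308/(4 - 1*(-246)*216) = 32308/(4 + 53136) = 32308/53140 = 32308*(1/53140) = 8077/13285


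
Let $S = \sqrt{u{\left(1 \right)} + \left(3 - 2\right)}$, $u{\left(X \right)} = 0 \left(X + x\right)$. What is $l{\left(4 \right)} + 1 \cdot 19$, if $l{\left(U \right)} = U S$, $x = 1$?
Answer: $23$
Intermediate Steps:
$u{\left(X \right)} = 0$ ($u{\left(X \right)} = 0 \left(X + 1\right) = 0 \left(1 + X\right) = 0$)
$S = 1$ ($S = \sqrt{0 + \left(3 - 2\right)} = \sqrt{0 + 1} = \sqrt{1} = 1$)
$l{\left(U \right)} = U$ ($l{\left(U \right)} = U 1 = U$)
$l{\left(4 \right)} + 1 \cdot 19 = 4 + 1 \cdot 19 = 4 + 19 = 23$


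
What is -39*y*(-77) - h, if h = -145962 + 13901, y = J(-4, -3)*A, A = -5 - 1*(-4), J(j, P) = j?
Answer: 144073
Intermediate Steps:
A = -1 (A = -5 + 4 = -1)
y = 4 (y = -4*(-1) = 4)
h = -132061
-39*y*(-77) - h = -39*4*(-77) - 1*(-132061) = -156*(-77) + 132061 = 12012 + 132061 = 144073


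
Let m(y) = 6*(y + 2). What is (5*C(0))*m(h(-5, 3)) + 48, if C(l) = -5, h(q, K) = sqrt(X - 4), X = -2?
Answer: -252 - 150*I*sqrt(6) ≈ -252.0 - 367.42*I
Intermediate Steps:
h(q, K) = I*sqrt(6) (h(q, K) = sqrt(-2 - 4) = sqrt(-6) = I*sqrt(6))
m(y) = 12 + 6*y (m(y) = 6*(2 + y) = 12 + 6*y)
(5*C(0))*m(h(-5, 3)) + 48 = (5*(-5))*(12 + 6*(I*sqrt(6))) + 48 = -25*(12 + 6*I*sqrt(6)) + 48 = (-300 - 150*I*sqrt(6)) + 48 = -252 - 150*I*sqrt(6)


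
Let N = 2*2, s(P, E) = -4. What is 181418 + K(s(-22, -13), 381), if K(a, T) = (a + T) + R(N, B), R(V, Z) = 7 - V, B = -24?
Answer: 181798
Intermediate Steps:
N = 4
K(a, T) = 3 + T + a (K(a, T) = (a + T) + (7 - 1*4) = (T + a) + (7 - 4) = (T + a) + 3 = 3 + T + a)
181418 + K(s(-22, -13), 381) = 181418 + (3 + 381 - 4) = 181418 + 380 = 181798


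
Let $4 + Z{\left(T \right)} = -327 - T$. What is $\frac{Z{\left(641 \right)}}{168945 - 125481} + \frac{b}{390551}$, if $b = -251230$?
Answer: $- \frac{134512813}{202082246} \approx -0.66563$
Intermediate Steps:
$Z{\left(T \right)} = -331 - T$ ($Z{\left(T \right)} = -4 - \left(327 + T\right) = -331 - T$)
$\frac{Z{\left(641 \right)}}{168945 - 125481} + \frac{b}{390551} = \frac{-331 - 641}{168945 - 125481} - \frac{251230}{390551} = \frac{-331 - 641}{43464} - \frac{35890}{55793} = \left(-972\right) \frac{1}{43464} - \frac{35890}{55793} = - \frac{81}{3622} - \frac{35890}{55793} = - \frac{134512813}{202082246}$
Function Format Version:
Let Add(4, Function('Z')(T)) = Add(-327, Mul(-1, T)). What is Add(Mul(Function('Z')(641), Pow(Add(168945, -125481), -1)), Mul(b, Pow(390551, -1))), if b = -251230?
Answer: Rational(-134512813, 202082246) ≈ -0.66563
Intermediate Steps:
Function('Z')(T) = Add(-331, Mul(-1, T)) (Function('Z')(T) = Add(-4, Add(-327, Mul(-1, T))) = Add(-331, Mul(-1, T)))
Add(Mul(Function('Z')(641), Pow(Add(168945, -125481), -1)), Mul(b, Pow(390551, -1))) = Add(Mul(Add(-331, Mul(-1, 641)), Pow(Add(168945, -125481), -1)), Mul(-251230, Pow(390551, -1))) = Add(Mul(Add(-331, -641), Pow(43464, -1)), Mul(-251230, Rational(1, 390551))) = Add(Mul(-972, Rational(1, 43464)), Rational(-35890, 55793)) = Add(Rational(-81, 3622), Rational(-35890, 55793)) = Rational(-134512813, 202082246)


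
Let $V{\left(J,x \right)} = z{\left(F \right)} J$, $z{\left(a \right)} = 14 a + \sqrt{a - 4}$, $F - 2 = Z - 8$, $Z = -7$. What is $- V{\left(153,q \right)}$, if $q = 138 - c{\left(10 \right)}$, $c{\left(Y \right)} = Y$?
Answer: $27846 - 153 i \sqrt{17} \approx 27846.0 - 630.83 i$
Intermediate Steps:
$q = 128$ ($q = 138 - 10 = 128$)
$F = -13$ ($F = 2 - 15 = -13$)
$z{\left(a \right)} = \sqrt{-4 + a} + 14 a$ ($z{\left(a \right)} = 14 a + \sqrt{-4 + a} = \sqrt{-4 + a} + 14 a$)
$V{\left(J,x \right)} = J \left(-182 + i \sqrt{17}\right)$ ($V{\left(J,x \right)} = \left(\sqrt{-4 - 13} + 14 \left(-13\right)\right) J = \left(\sqrt{-17} - 182\right) J = \left(i \sqrt{17} - 182\right) J = \left(-182 + i \sqrt{17}\right) J = J \left(-182 + i \sqrt{17}\right)$)
$- V{\left(153,q \right)} = - 153 \left(-182 + i \sqrt{17}\right) = - (-27846 + 153 i \sqrt{17}) = 27846 - 153 i \sqrt{17}$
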